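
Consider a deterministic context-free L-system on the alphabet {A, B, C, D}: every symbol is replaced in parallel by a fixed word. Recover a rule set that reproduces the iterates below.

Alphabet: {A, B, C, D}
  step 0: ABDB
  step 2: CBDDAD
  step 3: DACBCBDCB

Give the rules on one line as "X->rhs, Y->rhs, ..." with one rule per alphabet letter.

  step 2 ⇒ step 3: CBDDAD ⇒ D·A·CB·CB·D·CB
    A ↦ D
    B ↦ A
    C ↦ D
    D ↦ CB

A->D, B->A, C->D, D->CB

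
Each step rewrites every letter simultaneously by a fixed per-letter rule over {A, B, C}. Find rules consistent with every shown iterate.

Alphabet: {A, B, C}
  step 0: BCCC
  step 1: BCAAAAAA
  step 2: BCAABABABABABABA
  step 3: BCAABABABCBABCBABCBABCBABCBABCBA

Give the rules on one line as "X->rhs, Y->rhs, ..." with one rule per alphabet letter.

A->BA, B->BC, C->AA

  step 2 ⇒ step 3: BCAABABABABABABA ⇒ BC·AA·BA·BA·BC·BA·BC·BA·BC·BA·BC·BA·BC·BA·BC·BA
    A ↦ BA
    B ↦ BC
    C ↦ AA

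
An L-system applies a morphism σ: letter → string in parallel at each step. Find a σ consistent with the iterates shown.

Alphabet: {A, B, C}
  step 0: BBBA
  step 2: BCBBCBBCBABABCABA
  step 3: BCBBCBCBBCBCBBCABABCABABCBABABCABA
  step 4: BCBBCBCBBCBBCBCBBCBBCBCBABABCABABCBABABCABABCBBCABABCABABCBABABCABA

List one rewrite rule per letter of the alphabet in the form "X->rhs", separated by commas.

  step 3 ⇒ step 4: BCBBCBCBBCBCBBCABABCABABCBABABCABA ⇒ BC·B·BC·BC·B·BC·B·BC·BC·B·BC·B·BC·BC·B·ABA·BC·ABA·BC·B·ABA·BC·ABA·BC·B·BC·ABA·BC·ABA·BC·B·ABA·BC·ABA
    A ↦ ABA
    B ↦ BC
    C ↦ B

A->ABA, B->BC, C->B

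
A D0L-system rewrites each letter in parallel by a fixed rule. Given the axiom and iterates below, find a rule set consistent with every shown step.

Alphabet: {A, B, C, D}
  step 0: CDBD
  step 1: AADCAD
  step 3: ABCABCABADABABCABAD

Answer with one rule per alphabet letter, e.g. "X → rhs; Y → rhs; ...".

A->AB, B->C, C->A, D->AD

  step 0 ⇒ step 1: CDBD ⇒ A·AD·C·AD
    B ↦ C
    C ↦ A
    D ↦ AD
    A ↦ AB  (constrained at step 1)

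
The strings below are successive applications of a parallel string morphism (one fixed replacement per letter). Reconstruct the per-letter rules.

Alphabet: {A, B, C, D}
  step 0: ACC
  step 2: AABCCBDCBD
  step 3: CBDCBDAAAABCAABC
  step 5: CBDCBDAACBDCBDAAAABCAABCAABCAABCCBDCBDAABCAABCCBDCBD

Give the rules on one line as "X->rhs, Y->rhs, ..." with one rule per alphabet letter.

A->CBD, B->A, C->A, D->BC

  step 2 ⇒ step 3: AABCCBDCBD ⇒ CBD·CBD·A·A·A·A·BC·A·A·BC
    A ↦ CBD
    B ↦ A
    C ↦ A
    D ↦ BC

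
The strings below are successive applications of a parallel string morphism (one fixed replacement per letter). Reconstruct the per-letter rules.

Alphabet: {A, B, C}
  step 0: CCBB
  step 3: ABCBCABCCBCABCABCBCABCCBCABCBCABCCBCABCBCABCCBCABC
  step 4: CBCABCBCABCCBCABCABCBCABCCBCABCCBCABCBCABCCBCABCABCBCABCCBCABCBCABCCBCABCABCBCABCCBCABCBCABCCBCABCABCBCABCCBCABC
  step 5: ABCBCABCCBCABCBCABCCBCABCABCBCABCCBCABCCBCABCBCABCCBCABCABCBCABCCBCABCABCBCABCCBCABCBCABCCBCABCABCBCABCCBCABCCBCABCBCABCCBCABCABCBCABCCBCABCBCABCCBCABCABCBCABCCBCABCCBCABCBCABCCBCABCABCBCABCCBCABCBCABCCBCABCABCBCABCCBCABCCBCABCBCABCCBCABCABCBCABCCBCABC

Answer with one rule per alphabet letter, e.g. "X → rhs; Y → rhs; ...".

A->C, B->BC, C->ABC

  step 4 ⇒ step 5: CBCABCBCABCCBCABCABCBCABCCBCABCCBCABCBCABCCBCABCABCBCABCCBCABCBCABCCBCABCABCBCABCCBCABCBCABCCBCABCABCBCABCCBCABC ⇒ ABC·BC·ABC·C·BC·ABC·BC·ABC·C·BC·ABC·ABC·BC·ABC·C·BC·ABC·C·BC·ABC·BC·ABC·C·BC·ABC·ABC·BC·ABC·C·BC·ABC·ABC·BC·ABC·C·BC·ABC·BC·ABC·C·BC·ABC·ABC·BC·ABC·C·BC·ABC·C·BC·ABC·BC·ABC·C·BC·ABC·ABC·BC·ABC·C·BC·ABC·BC·ABC·C·BC·ABC·ABC·BC·ABC·C·BC·ABC·C·BC·ABC·BC·ABC·C·BC·ABC·ABC·BC·ABC·C·BC·ABC·BC·ABC·C·BC·ABC·ABC·BC·ABC·C·BC·ABC·C·BC·ABC·BC·ABC·C·BC·ABC·ABC·BC·ABC·C·BC·ABC
    A ↦ C
    B ↦ BC
    C ↦ ABC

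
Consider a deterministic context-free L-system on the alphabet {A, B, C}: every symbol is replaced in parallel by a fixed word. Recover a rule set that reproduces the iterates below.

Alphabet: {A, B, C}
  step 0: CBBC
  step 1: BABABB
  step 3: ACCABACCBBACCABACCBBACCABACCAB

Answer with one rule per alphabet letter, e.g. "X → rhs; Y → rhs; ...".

A->ACC, B->AB, C->B

  step 0 ⇒ step 1: CBBC ⇒ B·AB·AB·B
    B ↦ AB
    C ↦ B
    A ↦ ACC  (constrained at step 1)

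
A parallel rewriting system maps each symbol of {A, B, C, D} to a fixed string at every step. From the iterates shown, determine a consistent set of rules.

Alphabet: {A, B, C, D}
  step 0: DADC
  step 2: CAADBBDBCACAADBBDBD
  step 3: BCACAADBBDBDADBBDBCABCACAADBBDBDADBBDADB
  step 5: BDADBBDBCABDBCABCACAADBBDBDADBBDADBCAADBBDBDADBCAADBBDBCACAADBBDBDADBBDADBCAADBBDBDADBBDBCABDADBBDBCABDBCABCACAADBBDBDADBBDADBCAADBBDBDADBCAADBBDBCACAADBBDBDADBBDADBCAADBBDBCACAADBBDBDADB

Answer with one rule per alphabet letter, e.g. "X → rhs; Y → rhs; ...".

A->CA, B->BD, C->B, D->ADB

  step 2 ⇒ step 3: CAADBBDBCACAADBBDBD ⇒ B·CA·CA·ADB·BD·BD·ADB·BD·B·CA·B·CA·CA·ADB·BD·BD·ADB·BD·ADB
    A ↦ CA
    B ↦ BD
    C ↦ B
    D ↦ ADB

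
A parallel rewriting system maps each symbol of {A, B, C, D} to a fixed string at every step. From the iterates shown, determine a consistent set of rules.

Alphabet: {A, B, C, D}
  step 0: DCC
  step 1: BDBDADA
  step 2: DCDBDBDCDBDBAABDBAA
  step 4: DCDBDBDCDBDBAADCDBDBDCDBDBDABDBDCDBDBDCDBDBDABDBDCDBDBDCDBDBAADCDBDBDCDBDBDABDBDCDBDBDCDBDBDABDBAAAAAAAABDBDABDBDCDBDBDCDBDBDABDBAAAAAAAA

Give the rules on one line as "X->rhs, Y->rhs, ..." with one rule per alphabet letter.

  step 1 ⇒ step 2: BDBDADA ⇒ DCD·BDB·DCD·BDB·AA·BDB·AA
    A ↦ AA
    B ↦ DCD
    D ↦ BDB
  step 0 ⇒ step 1: DCC ⇒ BDB·DA·DA
    C ↦ DA

A->AA, B->DCD, C->DA, D->BDB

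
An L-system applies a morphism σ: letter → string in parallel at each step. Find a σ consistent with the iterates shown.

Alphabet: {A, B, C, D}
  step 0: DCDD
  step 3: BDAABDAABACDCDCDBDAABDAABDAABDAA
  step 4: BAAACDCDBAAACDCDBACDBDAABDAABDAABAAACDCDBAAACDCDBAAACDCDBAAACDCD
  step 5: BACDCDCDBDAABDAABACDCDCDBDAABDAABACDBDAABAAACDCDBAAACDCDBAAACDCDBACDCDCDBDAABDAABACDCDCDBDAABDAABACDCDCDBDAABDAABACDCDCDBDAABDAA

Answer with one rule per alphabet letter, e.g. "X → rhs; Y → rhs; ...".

A->CD, B->BA, C->BD, D->AA

  step 4 ⇒ step 5: BAAACDCDBAAACDCDBACDBDAABDAABDAABAAACDCDBAAACDCDBAAACDCDBAAACDCD ⇒ BA·CD·CD·CD·BD·AA·BD·AA·BA·CD·CD·CD·BD·AA·BD·AA·BA·CD·BD·AA·BA·AA·CD·CD·BA·AA·CD·CD·BA·AA·CD·CD·BA·CD·CD·CD·BD·AA·BD·AA·BA·CD·CD·CD·BD·AA·BD·AA·BA·CD·CD·CD·BD·AA·BD·AA·BA·CD·CD·CD·BD·AA·BD·AA
    A ↦ CD
    B ↦ BA
    C ↦ BD
    D ↦ AA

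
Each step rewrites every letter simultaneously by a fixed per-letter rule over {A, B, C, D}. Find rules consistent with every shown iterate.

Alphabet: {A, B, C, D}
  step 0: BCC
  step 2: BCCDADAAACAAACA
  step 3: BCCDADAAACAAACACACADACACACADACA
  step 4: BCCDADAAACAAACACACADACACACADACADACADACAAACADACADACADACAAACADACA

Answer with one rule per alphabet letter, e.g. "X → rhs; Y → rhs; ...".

A->CA, B->BCC, C->DA, D->AA

  step 3 ⇒ step 4: BCCDADAAACAAACACACADACACACADACA ⇒ BCC·DA·DA·AA·CA·AA·CA·CA·CA·DA·CA·CA·CA·DA·CA·DA·CA·DA·CA·AA·CA·DA·CA·DA·CA·DA·CA·AA·CA·DA·CA
    A ↦ CA
    B ↦ BCC
    C ↦ DA
    D ↦ AA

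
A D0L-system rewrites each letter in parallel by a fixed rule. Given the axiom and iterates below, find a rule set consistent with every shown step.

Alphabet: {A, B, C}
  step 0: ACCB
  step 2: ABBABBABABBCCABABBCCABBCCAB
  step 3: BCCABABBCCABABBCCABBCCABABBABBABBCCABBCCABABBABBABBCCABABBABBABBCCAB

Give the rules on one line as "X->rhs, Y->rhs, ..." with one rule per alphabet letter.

  step 2 ⇒ step 3: ABBABBABABBCCABABBCCABBCCAB ⇒ BCC·AB·AB·BCC·AB·AB·BCC·AB·BCC·AB·AB·BAB·BAB·BCC·AB·BCC·AB·AB·BAB·BAB·BCC·AB·AB·BAB·BAB·BCC·AB
    A ↦ BCC
    B ↦ AB
    C ↦ BAB

A->BCC, B->AB, C->BAB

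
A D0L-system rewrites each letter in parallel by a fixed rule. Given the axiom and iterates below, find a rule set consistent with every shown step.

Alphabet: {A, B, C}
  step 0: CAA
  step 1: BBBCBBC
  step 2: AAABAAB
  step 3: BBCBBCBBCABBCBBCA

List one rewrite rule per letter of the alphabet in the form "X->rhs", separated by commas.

  step 2 ⇒ step 3: AAABAAB ⇒ BBC·BBC·BBC·A·BBC·BBC·A
    A ↦ BBC
    B ↦ A
  step 0 ⇒ step 1: CAA ⇒ B·BBC·BBC
    C ↦ B

A->BBC, B->A, C->B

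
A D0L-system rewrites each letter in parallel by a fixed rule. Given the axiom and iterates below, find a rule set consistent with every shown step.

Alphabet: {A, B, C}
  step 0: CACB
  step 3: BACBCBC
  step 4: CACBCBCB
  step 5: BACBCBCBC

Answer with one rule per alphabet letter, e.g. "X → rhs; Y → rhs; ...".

  step 4 ⇒ step 5: CACBCBCB ⇒ B·AC·B·C·B·C·B·C
    A ↦ AC
    B ↦ C
    C ↦ B

A->AC, B->C, C->B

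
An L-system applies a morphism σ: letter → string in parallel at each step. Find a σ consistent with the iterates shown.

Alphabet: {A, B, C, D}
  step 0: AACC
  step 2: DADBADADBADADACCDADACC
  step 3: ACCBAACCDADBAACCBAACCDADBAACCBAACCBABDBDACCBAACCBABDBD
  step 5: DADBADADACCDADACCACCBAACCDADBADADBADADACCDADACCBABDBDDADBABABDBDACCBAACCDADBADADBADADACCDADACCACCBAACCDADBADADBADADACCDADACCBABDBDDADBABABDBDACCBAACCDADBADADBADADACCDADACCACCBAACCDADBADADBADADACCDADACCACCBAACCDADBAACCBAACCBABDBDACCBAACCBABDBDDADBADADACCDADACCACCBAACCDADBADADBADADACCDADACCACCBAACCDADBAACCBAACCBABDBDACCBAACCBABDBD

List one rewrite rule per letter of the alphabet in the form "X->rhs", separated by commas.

  step 2 ⇒ step 3: DADBADADBADADACCDADACC ⇒ ACC·BA·ACC·DAD·BA·ACC·BA·ACC·DAD·BA·ACC·BA·ACC·BA·BD·BD·ACC·BA·ACC·BA·BD·BD
    A ↦ BA
    B ↦ DAD
    C ↦ BD
    D ↦ ACC

A->BA, B->DAD, C->BD, D->ACC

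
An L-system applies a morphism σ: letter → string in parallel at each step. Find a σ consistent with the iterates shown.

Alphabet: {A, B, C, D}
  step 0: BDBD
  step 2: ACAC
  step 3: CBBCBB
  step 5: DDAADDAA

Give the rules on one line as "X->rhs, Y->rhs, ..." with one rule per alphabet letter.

  step 2 ⇒ step 3: ACAC ⇒ C·BB·C·BB
    A ↦ C
    C ↦ BB
    B ↦ D  (constrained at step 0)
    D ↦ A  (constrained at step 0)

A->C, B->D, C->BB, D->A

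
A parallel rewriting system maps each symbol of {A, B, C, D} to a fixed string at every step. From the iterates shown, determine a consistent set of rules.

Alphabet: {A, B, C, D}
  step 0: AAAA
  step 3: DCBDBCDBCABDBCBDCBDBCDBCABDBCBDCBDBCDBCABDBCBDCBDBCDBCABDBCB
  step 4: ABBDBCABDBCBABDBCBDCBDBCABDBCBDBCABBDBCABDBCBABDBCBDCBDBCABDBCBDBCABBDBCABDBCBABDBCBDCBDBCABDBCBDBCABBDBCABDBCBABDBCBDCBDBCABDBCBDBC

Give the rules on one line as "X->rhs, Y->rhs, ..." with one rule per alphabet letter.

A->DCB, B->DBC, C->B, D->AB

  step 3 ⇒ step 4: DCBDBCDBCABDBCBDCBDBCDBCABDBCBDCBDBCDBCABDBCBDCBDBCDBCABDBCB ⇒ AB·B·DBC·AB·DBC·B·AB·DBC·B·DCB·DBC·AB·DBC·B·DBC·AB·B·DBC·AB·DBC·B·AB·DBC·B·DCB·DBC·AB·DBC·B·DBC·AB·B·DBC·AB·DBC·B·AB·DBC·B·DCB·DBC·AB·DBC·B·DBC·AB·B·DBC·AB·DBC·B·AB·DBC·B·DCB·DBC·AB·DBC·B·DBC
    A ↦ DCB
    B ↦ DBC
    C ↦ B
    D ↦ AB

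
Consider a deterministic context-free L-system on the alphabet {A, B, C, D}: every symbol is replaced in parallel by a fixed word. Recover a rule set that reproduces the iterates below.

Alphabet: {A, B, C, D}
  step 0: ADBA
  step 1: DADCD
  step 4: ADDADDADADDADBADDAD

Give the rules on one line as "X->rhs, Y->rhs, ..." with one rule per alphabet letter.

  step 0 ⇒ step 1: ADBA ⇒ D·AD·C·D
    A ↦ D
    B ↦ C
    D ↦ AD
    C ↦ B  (constrained at step 1)

A->D, B->C, C->B, D->AD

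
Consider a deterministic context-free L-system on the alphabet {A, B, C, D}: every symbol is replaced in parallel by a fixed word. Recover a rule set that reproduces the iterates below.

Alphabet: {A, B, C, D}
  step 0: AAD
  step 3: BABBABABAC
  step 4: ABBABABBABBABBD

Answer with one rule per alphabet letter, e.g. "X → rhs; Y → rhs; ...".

  step 3 ⇒ step 4: BABBABABAC ⇒ AB·B·AB·AB·B·AB·B·AB·B·D
    A ↦ B
    B ↦ AB
    C ↦ D
    D ↦ AC  (constrained at step 0)

A->B, B->AB, C->D, D->AC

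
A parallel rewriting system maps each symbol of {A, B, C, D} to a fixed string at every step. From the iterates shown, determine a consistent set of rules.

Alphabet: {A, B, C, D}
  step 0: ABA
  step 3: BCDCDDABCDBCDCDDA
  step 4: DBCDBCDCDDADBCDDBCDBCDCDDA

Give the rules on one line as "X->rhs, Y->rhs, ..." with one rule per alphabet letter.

  step 3 ⇒ step 4: BCDCDDABCDBCDCDDA ⇒ D·B·CD·B·CD·CD·DA·D·B·CD·D·B·CD·B·CD·CD·DA
    A ↦ DA
    B ↦ D
    C ↦ B
    D ↦ CD

A->DA, B->D, C->B, D->CD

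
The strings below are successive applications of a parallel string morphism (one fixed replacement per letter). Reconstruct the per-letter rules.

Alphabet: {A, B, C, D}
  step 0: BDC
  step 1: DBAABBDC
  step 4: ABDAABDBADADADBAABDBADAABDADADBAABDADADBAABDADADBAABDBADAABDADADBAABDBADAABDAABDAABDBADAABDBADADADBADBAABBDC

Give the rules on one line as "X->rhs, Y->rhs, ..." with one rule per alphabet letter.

  step 0 ⇒ step 1: BDC ⇒ DBA·AB·BDC
    B ↦ DBA
    C ↦ BDC
    D ↦ AB
    A ↦ DA  (constrained at step 1)

A->DA, B->DBA, C->BDC, D->AB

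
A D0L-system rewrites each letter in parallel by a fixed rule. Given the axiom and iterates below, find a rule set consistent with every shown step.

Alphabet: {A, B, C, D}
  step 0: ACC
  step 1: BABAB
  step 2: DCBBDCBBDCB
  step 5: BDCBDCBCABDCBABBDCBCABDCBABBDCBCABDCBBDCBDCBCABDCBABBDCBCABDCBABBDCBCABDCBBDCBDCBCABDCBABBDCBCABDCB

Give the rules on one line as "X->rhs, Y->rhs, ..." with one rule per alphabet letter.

  step 1 ⇒ step 2: BABAB ⇒ DCB·B·DCB·B·DCB
    A ↦ B
    B ↦ DCB
  step 0 ⇒ step 1: ACC ⇒ B·AB·AB
    C ↦ AB
    D ↦ C  (constrained at step 2)

A->B, B->DCB, C->AB, D->C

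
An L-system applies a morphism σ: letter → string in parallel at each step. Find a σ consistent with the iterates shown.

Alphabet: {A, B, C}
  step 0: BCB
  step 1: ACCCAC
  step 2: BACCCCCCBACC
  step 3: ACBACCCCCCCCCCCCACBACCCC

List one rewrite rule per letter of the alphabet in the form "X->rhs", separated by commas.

  step 2 ⇒ step 3: BACCCCCCBACC ⇒ AC·BA·CC·CC·CC·CC·CC·CC·AC·BA·CC·CC
    A ↦ BA
    B ↦ AC
    C ↦ CC

A->BA, B->AC, C->CC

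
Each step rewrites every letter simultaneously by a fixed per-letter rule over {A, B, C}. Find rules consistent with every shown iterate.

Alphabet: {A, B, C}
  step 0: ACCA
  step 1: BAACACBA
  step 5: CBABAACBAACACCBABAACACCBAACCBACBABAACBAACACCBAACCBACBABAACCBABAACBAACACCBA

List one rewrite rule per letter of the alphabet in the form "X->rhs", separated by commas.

  step 0 ⇒ step 1: ACCA ⇒ BA·AC·AC·BA
    A ↦ BA
    C ↦ AC
    B ↦ C  (constrained at step 1)

A->BA, B->C, C->AC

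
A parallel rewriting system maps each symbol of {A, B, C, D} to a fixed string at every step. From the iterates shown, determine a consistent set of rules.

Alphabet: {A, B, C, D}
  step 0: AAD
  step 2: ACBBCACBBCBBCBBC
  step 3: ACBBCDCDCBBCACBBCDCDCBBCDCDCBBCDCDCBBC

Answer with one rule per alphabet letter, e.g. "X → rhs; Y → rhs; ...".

A->AC, B->DC, C->BBC, D->CC

  step 2 ⇒ step 3: ACBBCACBBCBBCBBC ⇒ AC·BBC·DC·DC·BBC·AC·BBC·DC·DC·BBC·DC·DC·BBC·DC·DC·BBC
    A ↦ AC
    B ↦ DC
    C ↦ BBC
    D ↦ CC  (constrained at step 0)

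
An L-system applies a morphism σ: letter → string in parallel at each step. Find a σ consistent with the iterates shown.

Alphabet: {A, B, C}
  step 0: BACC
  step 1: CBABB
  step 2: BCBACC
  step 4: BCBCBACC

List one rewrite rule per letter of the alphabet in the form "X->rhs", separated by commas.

  step 1 ⇒ step 2: CBABB ⇒ B·C·BA·C·C
    A ↦ BA
    B ↦ C
    C ↦ B

A->BA, B->C, C->B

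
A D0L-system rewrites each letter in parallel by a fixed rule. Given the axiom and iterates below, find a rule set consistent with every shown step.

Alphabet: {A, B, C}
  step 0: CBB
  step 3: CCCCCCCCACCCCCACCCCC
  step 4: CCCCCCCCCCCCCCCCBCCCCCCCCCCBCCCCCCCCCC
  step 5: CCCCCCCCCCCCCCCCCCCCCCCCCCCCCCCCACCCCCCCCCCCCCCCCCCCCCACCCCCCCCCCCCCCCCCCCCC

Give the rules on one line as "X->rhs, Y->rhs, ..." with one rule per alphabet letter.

A->B, B->AC, C->CC

  step 4 ⇒ step 5: CCCCCCCCCCCCCCCCBCCCCCCCCCCBCCCCCCCCCC ⇒ CC·CC·CC·CC·CC·CC·CC·CC·CC·CC·CC·CC·CC·CC·CC·CC·AC·CC·CC·CC·CC·CC·CC·CC·CC·CC·CC·AC·CC·CC·CC·CC·CC·CC·CC·CC·CC·CC
    B ↦ AC
    C ↦ CC
  step 3 ⇒ step 4: CCCCCCCCACCCCCACCCCC ⇒ CC·CC·CC·CC·CC·CC·CC·CC·B·CC·CC·CC·CC·CC·B·CC·CC·CC·CC·CC
    A ↦ B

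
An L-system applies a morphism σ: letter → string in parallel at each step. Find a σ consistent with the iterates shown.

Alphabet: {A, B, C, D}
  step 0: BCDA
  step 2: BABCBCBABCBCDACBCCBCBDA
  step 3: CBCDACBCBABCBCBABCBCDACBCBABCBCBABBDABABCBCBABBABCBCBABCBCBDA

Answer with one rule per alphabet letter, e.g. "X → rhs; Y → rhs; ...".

  step 2 ⇒ step 3: BABCBCBABCBCDACBCCBCBDA ⇒ CBC·DA·CBC·BAB·CBC·BAB·CBC·DA·CBC·BAB·CBC·BAB·B·DA·BAB·CBC·BAB·BAB·CBC·BAB·CBC·B·DA
    A ↦ DA
    B ↦ CBC
    C ↦ BAB
    D ↦ B

A->DA, B->CBC, C->BAB, D->B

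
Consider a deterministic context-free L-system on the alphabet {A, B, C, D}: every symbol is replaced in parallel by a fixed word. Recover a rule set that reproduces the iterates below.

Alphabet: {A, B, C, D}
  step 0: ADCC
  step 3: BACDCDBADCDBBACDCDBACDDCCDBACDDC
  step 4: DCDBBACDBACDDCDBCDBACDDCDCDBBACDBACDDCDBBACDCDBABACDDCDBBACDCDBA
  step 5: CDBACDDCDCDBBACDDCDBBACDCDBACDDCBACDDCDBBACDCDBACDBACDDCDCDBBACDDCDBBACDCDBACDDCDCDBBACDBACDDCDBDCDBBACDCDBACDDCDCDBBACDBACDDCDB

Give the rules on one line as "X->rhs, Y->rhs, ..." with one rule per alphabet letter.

A->DB, B->DC, C->BA, D->CD

  step 4 ⇒ step 5: DCDBBACDBACDDCDBCDBACDDCDCDBBACDBACDDCDBBACDCDBABACDDCDBBACDCDBA ⇒ CD·BA·CD·DC·DC·DB·BA·CD·DC·DB·BA·CD·CD·BA·CD·DC·BA·CD·DC·DB·BA·CD·CD·BA·CD·BA·CD·DC·DC·DB·BA·CD·DC·DB·BA·CD·CD·BA·CD·DC·DC·DB·BA·CD·BA·CD·DC·DB·DC·DB·BA·CD·CD·BA·CD·DC·DC·DB·BA·CD·BA·CD·DC·DB
    A ↦ DB
    B ↦ DC
    C ↦ BA
    D ↦ CD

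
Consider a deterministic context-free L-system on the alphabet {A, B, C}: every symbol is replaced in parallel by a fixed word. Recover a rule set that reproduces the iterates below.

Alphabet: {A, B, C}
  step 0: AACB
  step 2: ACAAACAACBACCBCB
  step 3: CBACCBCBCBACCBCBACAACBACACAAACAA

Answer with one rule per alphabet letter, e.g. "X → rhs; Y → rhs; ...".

A->CB, B->AA, C->AC

  step 2 ⇒ step 3: ACAAACAACBACCBCB ⇒ CB·AC·CB·CB·CB·AC·CB·CB·AC·AA·CB·AC·AC·AA·AC·AA
    A ↦ CB
    B ↦ AA
    C ↦ AC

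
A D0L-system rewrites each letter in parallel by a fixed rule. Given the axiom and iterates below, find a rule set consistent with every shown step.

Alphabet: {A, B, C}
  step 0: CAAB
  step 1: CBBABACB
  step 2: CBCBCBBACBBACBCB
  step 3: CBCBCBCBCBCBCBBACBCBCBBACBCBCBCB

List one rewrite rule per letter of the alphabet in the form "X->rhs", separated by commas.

  step 2 ⇒ step 3: CBCBCBBACBBACBCB ⇒ CB·CB·CB·CB·CB·CB·CB·BA·CB·CB·CB·BA·CB·CB·CB·CB
    A ↦ BA
    B ↦ CB
    C ↦ CB

A->BA, B->CB, C->CB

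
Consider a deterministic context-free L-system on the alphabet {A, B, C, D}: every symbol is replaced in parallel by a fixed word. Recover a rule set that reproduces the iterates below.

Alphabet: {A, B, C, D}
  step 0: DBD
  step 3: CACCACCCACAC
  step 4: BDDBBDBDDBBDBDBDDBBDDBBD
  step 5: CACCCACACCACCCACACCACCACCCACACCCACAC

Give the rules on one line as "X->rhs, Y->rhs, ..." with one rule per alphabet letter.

A->DB, B->CA, C->BD, D->C

  step 4 ⇒ step 5: BDDBBDBDDBBDBDBDDBBDDBBD ⇒ CA·C·C·CA·CA·C·CA·C·C·CA·CA·C·CA·C·CA·C·C·CA·CA·C·C·CA·CA·C
    B ↦ CA
    D ↦ C
  step 3 ⇒ step 4: CACCACCCACAC ⇒ BD·DB·BD·BD·DB·BD·BD·BD·DB·BD·DB·BD
    A ↦ DB
  step 3 ⇒ step 4: CACCACCCACAC ⇒ BD·DB·BD·BD·DB·BD·BD·BD·DB·BD·DB·BD
    C ↦ BD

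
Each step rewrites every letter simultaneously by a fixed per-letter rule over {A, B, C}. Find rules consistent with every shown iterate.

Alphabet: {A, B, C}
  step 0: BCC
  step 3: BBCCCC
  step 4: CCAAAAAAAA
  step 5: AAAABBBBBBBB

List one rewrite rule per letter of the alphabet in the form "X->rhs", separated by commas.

  step 4 ⇒ step 5: CCAAAAAAAA ⇒ AA·AA·B·B·B·B·B·B·B·B
    A ↦ B
    C ↦ AA
  step 3 ⇒ step 4: BBCCCC ⇒ C·C·AA·AA·AA·AA
    B ↦ C

A->B, B->C, C->AA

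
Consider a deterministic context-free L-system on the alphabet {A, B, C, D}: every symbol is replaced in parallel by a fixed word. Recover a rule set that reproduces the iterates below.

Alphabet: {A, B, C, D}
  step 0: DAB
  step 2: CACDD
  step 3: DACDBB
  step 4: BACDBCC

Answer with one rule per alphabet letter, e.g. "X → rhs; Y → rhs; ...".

A->AC, B->C, C->D, D->B

  step 3 ⇒ step 4: DACDBB ⇒ B·AC·D·B·C·C
    A ↦ AC
    B ↦ C
    C ↦ D
    D ↦ B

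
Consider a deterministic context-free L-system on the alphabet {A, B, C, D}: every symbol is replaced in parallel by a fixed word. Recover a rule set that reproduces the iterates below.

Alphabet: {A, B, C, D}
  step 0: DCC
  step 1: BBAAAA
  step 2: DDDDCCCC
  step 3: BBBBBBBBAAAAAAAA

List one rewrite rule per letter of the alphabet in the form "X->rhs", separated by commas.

A->C, B->DD, C->AA, D->BB

  step 2 ⇒ step 3: DDDDCCCC ⇒ BB·BB·BB·BB·AA·AA·AA·AA
    C ↦ AA
    D ↦ BB
  step 1 ⇒ step 2: BBAAAA ⇒ DD·DD·C·C·C·C
    A ↦ C
  step 1 ⇒ step 2: BBAAAA ⇒ DD·DD·C·C·C·C
    B ↦ DD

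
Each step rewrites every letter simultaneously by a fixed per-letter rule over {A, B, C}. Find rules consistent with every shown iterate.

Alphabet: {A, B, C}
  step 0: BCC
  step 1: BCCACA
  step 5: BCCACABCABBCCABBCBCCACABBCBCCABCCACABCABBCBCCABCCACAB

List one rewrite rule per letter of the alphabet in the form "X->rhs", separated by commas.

A->B, B->BC, C->CA

  step 0 ⇒ step 1: BCC ⇒ BC·CA·CA
    B ↦ BC
    C ↦ CA
    A ↦ B  (constrained at step 1)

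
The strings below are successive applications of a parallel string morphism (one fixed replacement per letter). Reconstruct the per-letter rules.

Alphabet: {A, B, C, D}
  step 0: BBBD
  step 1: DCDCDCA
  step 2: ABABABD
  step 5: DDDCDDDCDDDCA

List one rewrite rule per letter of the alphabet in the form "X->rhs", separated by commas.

  step 1 ⇒ step 2: DCDCDCA ⇒ A·B·A·B·A·B·D
    A ↦ D
    C ↦ B
    D ↦ A
  step 0 ⇒ step 1: BBBD ⇒ DC·DC·DC·A
    B ↦ DC

A->D, B->DC, C->B, D->A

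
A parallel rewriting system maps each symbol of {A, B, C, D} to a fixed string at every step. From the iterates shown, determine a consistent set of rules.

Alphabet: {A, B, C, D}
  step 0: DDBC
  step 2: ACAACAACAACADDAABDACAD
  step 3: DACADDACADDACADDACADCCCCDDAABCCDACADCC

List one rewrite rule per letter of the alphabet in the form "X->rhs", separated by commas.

A->D, B->AAB, C->ACA, D->CC

  step 2 ⇒ step 3: ACAACAACAACADDAABDACAD ⇒ D·ACA·D·D·ACA·D·D·ACA·D·D·ACA·D·CC·CC·D·D·AAB·CC·D·ACA·D·CC
    A ↦ D
    B ↦ AAB
    C ↦ ACA
    D ↦ CC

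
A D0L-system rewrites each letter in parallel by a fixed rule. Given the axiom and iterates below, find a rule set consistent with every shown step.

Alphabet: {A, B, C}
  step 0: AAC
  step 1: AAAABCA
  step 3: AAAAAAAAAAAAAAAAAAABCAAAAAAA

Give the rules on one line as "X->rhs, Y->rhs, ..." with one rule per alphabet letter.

  step 0 ⇒ step 1: AAC ⇒ AA·AA·BCA
    A ↦ AA
    C ↦ BCA
    B ↦ A  (constrained at step 1)

A->AA, B->A, C->BCA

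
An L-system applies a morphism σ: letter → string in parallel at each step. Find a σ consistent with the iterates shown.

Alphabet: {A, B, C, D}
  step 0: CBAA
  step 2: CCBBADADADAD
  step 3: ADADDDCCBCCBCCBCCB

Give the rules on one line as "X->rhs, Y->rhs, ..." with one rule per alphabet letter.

A->CC, B->D, C->AD, D->B

  step 2 ⇒ step 3: CCBBADADADAD ⇒ AD·AD·D·D·CC·B·CC·B·CC·B·CC·B
    A ↦ CC
    B ↦ D
    C ↦ AD
    D ↦ B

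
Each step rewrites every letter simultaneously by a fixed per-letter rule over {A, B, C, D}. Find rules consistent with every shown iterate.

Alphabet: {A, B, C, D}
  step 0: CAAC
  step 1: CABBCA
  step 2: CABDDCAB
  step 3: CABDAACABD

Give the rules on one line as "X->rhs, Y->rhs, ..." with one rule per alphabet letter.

  step 2 ⇒ step 3: CABDDCAB ⇒ CA·B·D·A·A·CA·B·D
    A ↦ B
    B ↦ D
    C ↦ CA
    D ↦ A

A->B, B->D, C->CA, D->A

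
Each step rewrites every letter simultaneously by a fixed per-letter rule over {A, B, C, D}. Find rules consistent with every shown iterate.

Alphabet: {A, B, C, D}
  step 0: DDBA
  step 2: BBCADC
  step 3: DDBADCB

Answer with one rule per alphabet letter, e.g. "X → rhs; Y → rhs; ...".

  step 2 ⇒ step 3: BBCADC ⇒ D·D·B·AD·C·B
    A ↦ AD
    B ↦ D
    C ↦ B
    D ↦ C

A->AD, B->D, C->B, D->C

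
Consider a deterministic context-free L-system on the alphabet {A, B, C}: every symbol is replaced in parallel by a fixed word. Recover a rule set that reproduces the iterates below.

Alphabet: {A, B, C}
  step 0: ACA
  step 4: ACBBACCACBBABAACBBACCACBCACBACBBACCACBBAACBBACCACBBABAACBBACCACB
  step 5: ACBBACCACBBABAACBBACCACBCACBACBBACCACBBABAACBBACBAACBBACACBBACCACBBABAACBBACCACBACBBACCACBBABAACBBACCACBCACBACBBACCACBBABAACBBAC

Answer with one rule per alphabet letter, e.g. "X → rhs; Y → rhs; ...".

A->ACB, B->C, C->BA

  step 4 ⇒ step 5: ACBBACCACBBABAACBBACCACBCACBACBBACCACBBAACBBACCACBBABAACBBACCACB ⇒ ACB·BA·C·C·ACB·BA·BA·ACB·BA·C·C·ACB·C·ACB·ACB·BA·C·C·ACB·BA·BA·ACB·BA·C·BA·ACB·BA·C·ACB·BA·C·C·ACB·BA·BA·ACB·BA·C·C·ACB·ACB·BA·C·C·ACB·BA·BA·ACB·BA·C·C·ACB·C·ACB·ACB·BA·C·C·ACB·BA·BA·ACB·BA·C
    A ↦ ACB
    B ↦ C
    C ↦ BA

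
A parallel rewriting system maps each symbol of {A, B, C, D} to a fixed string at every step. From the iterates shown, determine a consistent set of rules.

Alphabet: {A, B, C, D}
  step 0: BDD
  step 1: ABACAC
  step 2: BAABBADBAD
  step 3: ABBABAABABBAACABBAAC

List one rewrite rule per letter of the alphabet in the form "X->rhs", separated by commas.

  step 2 ⇒ step 3: BAABBADBAD ⇒ AB·BA·BA·AB·AB·BA·AC·AB·BA·AC
    A ↦ BA
    B ↦ AB
    D ↦ AC
  step 1 ⇒ step 2: ABACAC ⇒ BA·AB·BA·D·BA·D
    C ↦ D

A->BA, B->AB, C->D, D->AC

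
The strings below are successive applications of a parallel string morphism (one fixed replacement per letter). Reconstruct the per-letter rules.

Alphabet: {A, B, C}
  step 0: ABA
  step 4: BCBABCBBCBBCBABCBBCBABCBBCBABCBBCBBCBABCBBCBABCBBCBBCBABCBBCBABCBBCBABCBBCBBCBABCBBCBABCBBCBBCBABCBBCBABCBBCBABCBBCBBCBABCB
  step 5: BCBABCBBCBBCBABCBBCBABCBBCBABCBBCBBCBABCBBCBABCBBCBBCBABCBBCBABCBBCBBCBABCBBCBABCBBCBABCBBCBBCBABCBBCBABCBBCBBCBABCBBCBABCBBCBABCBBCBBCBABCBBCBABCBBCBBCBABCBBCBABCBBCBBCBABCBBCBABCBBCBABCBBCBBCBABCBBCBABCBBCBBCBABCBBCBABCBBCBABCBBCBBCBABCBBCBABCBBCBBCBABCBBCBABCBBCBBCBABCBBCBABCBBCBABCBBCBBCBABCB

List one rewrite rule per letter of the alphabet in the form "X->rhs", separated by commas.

  step 4 ⇒ step 5: BCBABCBBCBBCBABCBBCBABCBBCBABCBBCBBCBABCBBCBABCBBCBBCBABCBBCBABCBBCBABCBBCBBCBABCBBCBABCBBCBBCBABCBBCBABCBBCBABCBBCBBCBABCB ⇒ BCB·A·BCB·BCB·BCB·A·BCB·BCB·A·BCB·BCB·A·BCB·BCB·BCB·A·BCB·BCB·A·BCB·BCB·BCB·A·BCB·BCB·A·BCB·BCB·BCB·A·BCB·BCB·A·BCB·BCB·A·BCB·BCB·BCB·A·BCB·BCB·A·BCB·BCB·BCB·A·BCB·BCB·A·BCB·BCB·A·BCB·BCB·BCB·A·BCB·BCB·A·BCB·BCB·BCB·A·BCB·BCB·A·BCB·BCB·BCB·A·BCB·BCB·A·BCB·BCB·A·BCB·BCB·BCB·A·BCB·BCB·A·BCB·BCB·BCB·A·BCB·BCB·A·BCB·BCB·A·BCB·BCB·BCB·A·BCB·BCB·A·BCB·BCB·BCB·A·BCB·BCB·A·BCB·BCB·BCB·A·BCB·BCB·A·BCB·BCB·A·BCB·BCB·BCB·A·BCB
    A ↦ BCB
    B ↦ BCB
    C ↦ A

A->BCB, B->BCB, C->A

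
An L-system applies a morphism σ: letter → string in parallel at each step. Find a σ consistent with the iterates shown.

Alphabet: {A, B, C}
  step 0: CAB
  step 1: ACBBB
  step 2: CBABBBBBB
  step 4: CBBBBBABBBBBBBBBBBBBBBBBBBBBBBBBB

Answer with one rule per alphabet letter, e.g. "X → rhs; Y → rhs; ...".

  step 1 ⇒ step 2: ACBBB ⇒ CB·A·BB·BB·BB
    A ↦ CB
    B ↦ BB
    C ↦ A

A->CB, B->BB, C->A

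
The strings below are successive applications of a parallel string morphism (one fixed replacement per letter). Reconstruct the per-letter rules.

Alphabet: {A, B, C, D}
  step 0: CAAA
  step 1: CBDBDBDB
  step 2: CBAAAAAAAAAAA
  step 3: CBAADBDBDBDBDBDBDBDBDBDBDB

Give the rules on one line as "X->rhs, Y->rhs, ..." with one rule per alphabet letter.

A->DB, B->AA, C->CB, D->A

  step 2 ⇒ step 3: CBAAAAAAAAAAA ⇒ CB·AA·DB·DB·DB·DB·DB·DB·DB·DB·DB·DB·DB
    A ↦ DB
    B ↦ AA
    C ↦ CB
  step 1 ⇒ step 2: CBDBDBDB ⇒ CB·AA·A·AA·A·AA·A·AA
    D ↦ A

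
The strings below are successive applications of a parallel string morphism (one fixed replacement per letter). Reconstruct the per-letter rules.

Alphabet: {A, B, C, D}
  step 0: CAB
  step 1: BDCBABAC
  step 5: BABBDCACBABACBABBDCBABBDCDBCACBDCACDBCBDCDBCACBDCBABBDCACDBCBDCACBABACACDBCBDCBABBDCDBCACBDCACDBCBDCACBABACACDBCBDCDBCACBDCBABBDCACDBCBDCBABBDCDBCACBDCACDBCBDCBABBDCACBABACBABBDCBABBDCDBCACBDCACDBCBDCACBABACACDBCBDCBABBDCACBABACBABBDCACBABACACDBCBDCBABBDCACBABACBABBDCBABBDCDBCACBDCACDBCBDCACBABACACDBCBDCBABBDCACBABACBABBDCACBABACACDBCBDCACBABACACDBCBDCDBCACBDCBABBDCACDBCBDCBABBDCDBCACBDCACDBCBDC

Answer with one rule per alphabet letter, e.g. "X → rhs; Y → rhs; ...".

A->BAB, B->AC, C->BDC, D->DBC

  step 0 ⇒ step 1: CAB ⇒ BDC·BAB·AC
    A ↦ BAB
    B ↦ AC
    C ↦ BDC
    D ↦ DBC  (constrained at step 1)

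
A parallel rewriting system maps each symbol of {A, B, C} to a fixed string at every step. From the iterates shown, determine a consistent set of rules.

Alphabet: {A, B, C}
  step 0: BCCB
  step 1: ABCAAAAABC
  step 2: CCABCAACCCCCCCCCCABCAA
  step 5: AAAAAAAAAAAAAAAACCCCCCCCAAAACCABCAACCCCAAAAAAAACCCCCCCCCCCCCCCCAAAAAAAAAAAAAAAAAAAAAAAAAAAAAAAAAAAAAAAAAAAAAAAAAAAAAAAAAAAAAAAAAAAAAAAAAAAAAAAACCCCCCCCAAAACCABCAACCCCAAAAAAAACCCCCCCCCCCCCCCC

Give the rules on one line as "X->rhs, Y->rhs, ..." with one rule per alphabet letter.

  step 1 ⇒ step 2: ABCAAAAABC ⇒ CC·ABC·AA·CC·CC·CC·CC·CC·ABC·AA
    A ↦ CC
    B ↦ ABC
    C ↦ AA

A->CC, B->ABC, C->AA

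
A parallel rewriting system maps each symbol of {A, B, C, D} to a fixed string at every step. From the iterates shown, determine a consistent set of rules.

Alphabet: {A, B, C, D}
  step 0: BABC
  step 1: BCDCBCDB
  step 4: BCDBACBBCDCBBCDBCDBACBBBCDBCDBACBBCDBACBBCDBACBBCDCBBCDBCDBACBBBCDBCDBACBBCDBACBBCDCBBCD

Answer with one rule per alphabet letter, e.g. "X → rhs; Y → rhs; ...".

  step 0 ⇒ step 1: BABC ⇒ BCD·C·BCD·B
    A ↦ C
    B ↦ BCD
    C ↦ B
    D ↦ ACB  (constrained at step 1)

A->C, B->BCD, C->B, D->ACB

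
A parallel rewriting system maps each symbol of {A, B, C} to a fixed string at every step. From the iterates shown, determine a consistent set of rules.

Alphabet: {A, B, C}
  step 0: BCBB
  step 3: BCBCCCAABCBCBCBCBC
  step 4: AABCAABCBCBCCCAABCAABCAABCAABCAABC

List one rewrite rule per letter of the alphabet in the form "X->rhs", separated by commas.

  step 3 ⇒ step 4: BCBCCCAABCBCBCBCBC ⇒ AA·BC·AA·BC·BC·BC·C·C·AA·BC·AA·BC·AA·BC·AA·BC·AA·BC
    A ↦ C
    B ↦ AA
    C ↦ BC

A->C, B->AA, C->BC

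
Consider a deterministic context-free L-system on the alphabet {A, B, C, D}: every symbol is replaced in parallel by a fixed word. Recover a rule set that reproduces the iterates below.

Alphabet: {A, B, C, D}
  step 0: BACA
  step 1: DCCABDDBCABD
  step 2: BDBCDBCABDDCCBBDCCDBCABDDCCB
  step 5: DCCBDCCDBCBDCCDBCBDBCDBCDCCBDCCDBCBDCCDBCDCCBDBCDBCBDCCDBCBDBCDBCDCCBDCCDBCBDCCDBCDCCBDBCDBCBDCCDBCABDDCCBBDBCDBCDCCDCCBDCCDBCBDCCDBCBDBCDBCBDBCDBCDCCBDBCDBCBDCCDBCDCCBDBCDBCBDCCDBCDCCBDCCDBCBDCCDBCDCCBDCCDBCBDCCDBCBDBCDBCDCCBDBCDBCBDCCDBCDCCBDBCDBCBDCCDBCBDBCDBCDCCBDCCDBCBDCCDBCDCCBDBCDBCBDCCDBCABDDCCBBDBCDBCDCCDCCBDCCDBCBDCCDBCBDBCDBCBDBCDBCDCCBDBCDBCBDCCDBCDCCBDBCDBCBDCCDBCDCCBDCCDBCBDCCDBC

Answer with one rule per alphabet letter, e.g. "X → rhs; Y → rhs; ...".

  step 1 ⇒ step 2: DCCABDDBCABD ⇒ B·DBC·DBC·ABD·DCC·B·B·DCC·DBC·ABD·DCC·B
    A ↦ ABD
    B ↦ DCC
    C ↦ DBC
    D ↦ B

A->ABD, B->DCC, C->DBC, D->B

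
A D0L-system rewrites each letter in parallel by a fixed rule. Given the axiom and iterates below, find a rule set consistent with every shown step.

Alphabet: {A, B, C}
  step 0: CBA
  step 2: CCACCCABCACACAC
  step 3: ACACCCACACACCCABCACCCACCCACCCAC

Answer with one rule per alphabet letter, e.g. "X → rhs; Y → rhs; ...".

A->CC, B->ABC, C->AC

  step 2 ⇒ step 3: CCACCCABCACACAC ⇒ AC·AC·CC·AC·AC·AC·CC·ABC·AC·CC·AC·CC·AC·CC·AC
    A ↦ CC
    B ↦ ABC
    C ↦ AC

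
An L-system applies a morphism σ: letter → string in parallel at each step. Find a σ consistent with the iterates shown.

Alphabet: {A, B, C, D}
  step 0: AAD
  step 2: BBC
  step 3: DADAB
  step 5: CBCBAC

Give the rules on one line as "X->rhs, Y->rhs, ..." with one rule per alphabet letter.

A->C, B->DA, C->B, D->A

  step 2 ⇒ step 3: BBC ⇒ DA·DA·B
    B ↦ DA
    C ↦ B
    A ↦ C  (constrained at step 0)
    D ↦ A  (constrained at step 0)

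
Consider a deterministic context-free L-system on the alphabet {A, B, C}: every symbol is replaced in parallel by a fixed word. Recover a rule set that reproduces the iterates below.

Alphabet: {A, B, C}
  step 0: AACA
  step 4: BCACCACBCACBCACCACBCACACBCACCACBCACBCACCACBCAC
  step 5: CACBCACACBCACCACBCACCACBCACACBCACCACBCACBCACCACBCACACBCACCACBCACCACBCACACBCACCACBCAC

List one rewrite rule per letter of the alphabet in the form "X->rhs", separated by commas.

  step 4 ⇒ step 5: BCACCACBCACBCACCACBCACACBCACCACBCACBCACCACBCAC ⇒ C·AC·BC·AC·AC·BC·AC·C·AC·BC·AC·C·AC·BC·AC·AC·BC·AC·C·AC·BC·AC·BC·AC·C·AC·BC·AC·AC·BC·AC·C·AC·BC·AC·C·AC·BC·AC·AC·BC·AC·C·AC·BC·AC
    A ↦ BC
    B ↦ C
    C ↦ AC

A->BC, B->C, C->AC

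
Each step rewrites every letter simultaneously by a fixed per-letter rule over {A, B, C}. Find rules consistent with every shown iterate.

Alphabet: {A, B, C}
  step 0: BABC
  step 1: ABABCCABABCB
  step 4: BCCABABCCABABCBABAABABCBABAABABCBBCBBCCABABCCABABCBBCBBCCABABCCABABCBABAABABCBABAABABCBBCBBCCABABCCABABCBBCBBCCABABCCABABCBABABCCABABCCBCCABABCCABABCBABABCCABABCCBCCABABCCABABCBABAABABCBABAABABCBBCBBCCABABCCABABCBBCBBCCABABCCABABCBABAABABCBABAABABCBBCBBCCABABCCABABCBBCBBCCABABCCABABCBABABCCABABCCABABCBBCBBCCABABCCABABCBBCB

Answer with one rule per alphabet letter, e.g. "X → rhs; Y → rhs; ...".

  step 0 ⇒ step 1: BABC ⇒ ABA·BCC·ABA·BCB
    A ↦ BCC
    B ↦ ABA
    C ↦ BCB

A->BCC, B->ABA, C->BCB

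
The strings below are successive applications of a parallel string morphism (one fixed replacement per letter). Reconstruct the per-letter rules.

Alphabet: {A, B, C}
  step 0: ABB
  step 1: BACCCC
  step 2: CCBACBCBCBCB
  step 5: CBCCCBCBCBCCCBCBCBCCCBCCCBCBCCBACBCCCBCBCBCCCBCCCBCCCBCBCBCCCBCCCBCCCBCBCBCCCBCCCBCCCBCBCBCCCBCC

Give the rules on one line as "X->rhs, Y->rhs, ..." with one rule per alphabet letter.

  step 1 ⇒ step 2: BACCCC ⇒ CC·BA·CB·CB·CB·CB
    A ↦ BA
    B ↦ CC
    C ↦ CB

A->BA, B->CC, C->CB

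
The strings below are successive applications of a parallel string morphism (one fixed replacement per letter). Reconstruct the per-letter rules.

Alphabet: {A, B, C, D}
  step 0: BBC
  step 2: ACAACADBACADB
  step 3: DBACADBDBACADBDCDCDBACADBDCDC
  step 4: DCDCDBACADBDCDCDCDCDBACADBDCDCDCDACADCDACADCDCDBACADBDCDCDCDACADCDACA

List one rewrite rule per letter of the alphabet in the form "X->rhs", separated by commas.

  step 3 ⇒ step 4: DBACADBDBACADBDCDCDBACADBDCDC ⇒ DCD·C·DB·ACA·DB·DCD·C·DCD·C·DB·ACA·DB·DCD·C·DCD·ACA·DCD·ACA·DCD·C·DB·ACA·DB·DCD·C·DCD·ACA·DCD·ACA
    A ↦ DB
    B ↦ C
    C ↦ ACA
    D ↦ DCD

A->DB, B->C, C->ACA, D->DCD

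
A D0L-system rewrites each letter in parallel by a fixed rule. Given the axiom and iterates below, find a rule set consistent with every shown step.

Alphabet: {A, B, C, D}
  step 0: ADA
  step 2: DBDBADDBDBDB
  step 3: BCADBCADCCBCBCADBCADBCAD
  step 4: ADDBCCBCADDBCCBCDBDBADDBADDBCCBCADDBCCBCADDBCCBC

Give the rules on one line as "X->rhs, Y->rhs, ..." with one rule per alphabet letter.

  step 3 ⇒ step 4: BCADBCADCCBCBCADBCADBCAD ⇒ AD·DB·CC·BC·AD·DB·CC·BC·DB·DB·AD·DB·AD·DB·CC·BC·AD·DB·CC·BC·AD·DB·CC·BC
    A ↦ CC
    B ↦ AD
    C ↦ DB
    D ↦ BC

A->CC, B->AD, C->DB, D->BC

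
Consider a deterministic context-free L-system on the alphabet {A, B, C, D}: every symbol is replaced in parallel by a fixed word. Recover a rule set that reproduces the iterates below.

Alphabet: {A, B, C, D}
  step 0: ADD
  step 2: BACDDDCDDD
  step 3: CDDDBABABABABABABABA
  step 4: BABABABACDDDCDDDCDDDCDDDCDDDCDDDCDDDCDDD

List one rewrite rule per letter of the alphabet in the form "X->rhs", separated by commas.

A->D, B->CDD, C->BA, D->BA

  step 3 ⇒ step 4: CDDDBABABABABABABABA ⇒ BA·BA·BA·BA·CDD·D·CDD·D·CDD·D·CDD·D·CDD·D·CDD·D·CDD·D·CDD·D
    A ↦ D
    B ↦ CDD
    C ↦ BA
    D ↦ BA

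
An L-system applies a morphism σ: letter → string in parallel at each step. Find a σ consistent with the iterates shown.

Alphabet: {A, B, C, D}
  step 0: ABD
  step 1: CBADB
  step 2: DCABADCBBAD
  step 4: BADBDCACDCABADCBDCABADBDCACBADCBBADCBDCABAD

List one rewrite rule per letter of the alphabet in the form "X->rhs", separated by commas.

A->C, B->BAD, C->DCA, D->B

  step 1 ⇒ step 2: CBADB ⇒ DCA·BAD·C·B·BAD
    A ↦ C
    B ↦ BAD
    C ↦ DCA
    D ↦ B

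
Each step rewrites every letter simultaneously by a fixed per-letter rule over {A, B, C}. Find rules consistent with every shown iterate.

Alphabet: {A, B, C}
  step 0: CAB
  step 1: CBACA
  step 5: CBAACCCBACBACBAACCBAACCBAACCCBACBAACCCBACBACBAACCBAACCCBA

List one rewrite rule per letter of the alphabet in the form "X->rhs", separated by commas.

A->C, B->A, C->CBA

  step 0 ⇒ step 1: CAB ⇒ CBA·C·A
    A ↦ C
    B ↦ A
    C ↦ CBA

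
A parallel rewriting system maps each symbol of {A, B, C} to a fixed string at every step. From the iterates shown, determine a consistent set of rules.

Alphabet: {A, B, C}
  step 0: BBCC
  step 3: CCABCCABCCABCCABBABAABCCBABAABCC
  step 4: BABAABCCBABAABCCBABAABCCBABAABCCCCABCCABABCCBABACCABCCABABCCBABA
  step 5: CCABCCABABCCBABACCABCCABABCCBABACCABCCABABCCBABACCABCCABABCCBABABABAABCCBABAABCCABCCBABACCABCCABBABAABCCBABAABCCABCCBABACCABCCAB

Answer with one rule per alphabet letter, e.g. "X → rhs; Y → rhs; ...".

  step 4 ⇒ step 5: BABAABCCBABAABCCBABAABCCBABAABCCCCABCCABABCCBABACCABCCABABCCBABA ⇒ CC·AB·CC·AB·AB·CC·BA·BA·CC·AB·CC·AB·AB·CC·BA·BA·CC·AB·CC·AB·AB·CC·BA·BA·CC·AB·CC·AB·AB·CC·BA·BA·BA·BA·AB·CC·BA·BA·AB·CC·AB·CC·BA·BA·CC·AB·CC·AB·BA·BA·AB·CC·BA·BA·AB·CC·AB·CC·BA·BA·CC·AB·CC·AB
    A ↦ AB
    B ↦ CC
    C ↦ BA

A->AB, B->CC, C->BA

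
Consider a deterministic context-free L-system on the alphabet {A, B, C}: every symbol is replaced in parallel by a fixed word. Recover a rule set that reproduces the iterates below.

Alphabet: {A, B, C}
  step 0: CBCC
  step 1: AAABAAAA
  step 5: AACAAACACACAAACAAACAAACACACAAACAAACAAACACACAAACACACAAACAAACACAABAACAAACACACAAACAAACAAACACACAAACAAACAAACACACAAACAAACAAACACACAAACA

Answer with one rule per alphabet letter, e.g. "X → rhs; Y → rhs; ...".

A->CA, B->AB, C->AA

  step 0 ⇒ step 1: CBCC ⇒ AA·AB·AA·AA
    B ↦ AB
    C ↦ AA
    A ↦ CA  (constrained at step 1)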